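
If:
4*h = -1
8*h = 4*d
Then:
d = -1/2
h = -1/4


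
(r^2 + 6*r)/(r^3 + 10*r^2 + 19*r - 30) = r/(r^2 + 4*r - 5)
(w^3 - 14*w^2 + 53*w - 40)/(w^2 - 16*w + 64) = (w^2 - 6*w + 5)/(w - 8)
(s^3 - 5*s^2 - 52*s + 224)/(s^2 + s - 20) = (s^2 - s - 56)/(s + 5)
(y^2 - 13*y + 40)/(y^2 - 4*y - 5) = (y - 8)/(y + 1)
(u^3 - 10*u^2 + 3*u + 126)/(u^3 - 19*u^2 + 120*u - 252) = (u + 3)/(u - 6)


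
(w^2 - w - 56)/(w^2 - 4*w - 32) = (w + 7)/(w + 4)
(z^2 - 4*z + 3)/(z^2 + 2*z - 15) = (z - 1)/(z + 5)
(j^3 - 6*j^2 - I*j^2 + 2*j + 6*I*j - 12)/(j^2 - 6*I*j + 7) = (j^2 - 2*j*(3 + I) + 12*I)/(j - 7*I)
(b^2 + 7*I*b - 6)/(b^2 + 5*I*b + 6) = (b + I)/(b - I)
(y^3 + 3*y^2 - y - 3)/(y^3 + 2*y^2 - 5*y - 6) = (y - 1)/(y - 2)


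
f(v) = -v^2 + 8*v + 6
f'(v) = 8 - 2*v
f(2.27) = 19.01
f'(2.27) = 3.46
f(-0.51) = 1.66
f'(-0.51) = 9.02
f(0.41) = 9.11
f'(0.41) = 7.18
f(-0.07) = 5.44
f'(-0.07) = 8.14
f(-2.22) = -16.69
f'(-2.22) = 12.44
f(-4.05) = -42.80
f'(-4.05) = 16.10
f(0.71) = 11.18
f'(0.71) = 6.58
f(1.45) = 15.50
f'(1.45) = 5.10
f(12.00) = -42.00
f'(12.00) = -16.00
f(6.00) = 18.00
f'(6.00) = -4.00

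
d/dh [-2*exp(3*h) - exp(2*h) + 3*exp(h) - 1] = (-6*exp(2*h) - 2*exp(h) + 3)*exp(h)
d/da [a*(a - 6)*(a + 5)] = 3*a^2 - 2*a - 30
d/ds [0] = 0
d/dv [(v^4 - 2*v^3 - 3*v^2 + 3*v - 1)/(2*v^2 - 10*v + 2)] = (v^5 - 17*v^4/2 + 12*v^3 + 3*v^2 - 2*v - 1)/(v^4 - 10*v^3 + 27*v^2 - 10*v + 1)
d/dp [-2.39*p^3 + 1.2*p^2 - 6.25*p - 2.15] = -7.17*p^2 + 2.4*p - 6.25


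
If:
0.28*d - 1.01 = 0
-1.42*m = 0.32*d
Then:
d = 3.61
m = -0.81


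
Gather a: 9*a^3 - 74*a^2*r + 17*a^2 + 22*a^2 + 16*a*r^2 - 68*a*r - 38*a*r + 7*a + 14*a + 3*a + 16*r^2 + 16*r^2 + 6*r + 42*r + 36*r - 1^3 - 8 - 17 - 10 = 9*a^3 + a^2*(39 - 74*r) + a*(16*r^2 - 106*r + 24) + 32*r^2 + 84*r - 36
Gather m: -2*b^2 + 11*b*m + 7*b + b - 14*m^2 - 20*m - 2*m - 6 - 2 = -2*b^2 + 8*b - 14*m^2 + m*(11*b - 22) - 8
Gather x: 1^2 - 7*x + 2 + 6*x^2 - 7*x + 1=6*x^2 - 14*x + 4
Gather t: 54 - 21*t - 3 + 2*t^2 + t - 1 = 2*t^2 - 20*t + 50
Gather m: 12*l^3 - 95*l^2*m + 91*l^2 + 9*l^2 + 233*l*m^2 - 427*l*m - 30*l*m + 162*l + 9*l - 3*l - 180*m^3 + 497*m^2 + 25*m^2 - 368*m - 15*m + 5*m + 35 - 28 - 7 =12*l^3 + 100*l^2 + 168*l - 180*m^3 + m^2*(233*l + 522) + m*(-95*l^2 - 457*l - 378)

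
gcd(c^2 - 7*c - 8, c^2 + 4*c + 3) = c + 1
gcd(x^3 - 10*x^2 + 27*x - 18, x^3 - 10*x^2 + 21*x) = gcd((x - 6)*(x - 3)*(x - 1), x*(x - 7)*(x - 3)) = x - 3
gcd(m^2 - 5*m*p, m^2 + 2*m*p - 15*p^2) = 1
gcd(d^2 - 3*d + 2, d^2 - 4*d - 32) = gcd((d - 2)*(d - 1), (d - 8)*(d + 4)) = 1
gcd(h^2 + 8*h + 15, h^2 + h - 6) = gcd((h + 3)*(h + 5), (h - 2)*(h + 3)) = h + 3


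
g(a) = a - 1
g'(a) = 1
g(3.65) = 2.65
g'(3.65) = 1.00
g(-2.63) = -3.63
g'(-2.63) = 1.00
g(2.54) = 1.54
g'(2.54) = 1.00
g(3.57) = 2.57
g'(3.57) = 1.00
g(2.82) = 1.82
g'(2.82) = 1.00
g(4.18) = 3.18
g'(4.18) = 1.00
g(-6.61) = -7.61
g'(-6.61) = 1.00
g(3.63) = 2.63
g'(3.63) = 1.00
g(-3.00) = -4.00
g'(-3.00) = 1.00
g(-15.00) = -16.00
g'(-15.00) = 1.00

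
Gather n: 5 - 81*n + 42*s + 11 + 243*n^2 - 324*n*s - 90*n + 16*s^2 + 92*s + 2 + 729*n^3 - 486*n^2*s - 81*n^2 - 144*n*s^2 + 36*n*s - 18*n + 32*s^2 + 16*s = 729*n^3 + n^2*(162 - 486*s) + n*(-144*s^2 - 288*s - 189) + 48*s^2 + 150*s + 18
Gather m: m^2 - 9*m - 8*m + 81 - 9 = m^2 - 17*m + 72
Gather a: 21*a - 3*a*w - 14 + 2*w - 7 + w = a*(21 - 3*w) + 3*w - 21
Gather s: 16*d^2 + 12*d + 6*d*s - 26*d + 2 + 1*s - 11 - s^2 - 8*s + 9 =16*d^2 - 14*d - s^2 + s*(6*d - 7)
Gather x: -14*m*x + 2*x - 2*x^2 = -2*x^2 + x*(2 - 14*m)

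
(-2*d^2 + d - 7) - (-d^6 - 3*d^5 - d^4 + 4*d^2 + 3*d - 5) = d^6 + 3*d^5 + d^4 - 6*d^2 - 2*d - 2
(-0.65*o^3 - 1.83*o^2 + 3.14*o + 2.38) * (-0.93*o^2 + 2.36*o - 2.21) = 0.6045*o^5 + 0.1679*o^4 - 5.8025*o^3 + 9.2413*o^2 - 1.3226*o - 5.2598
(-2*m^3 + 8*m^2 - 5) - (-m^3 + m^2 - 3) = -m^3 + 7*m^2 - 2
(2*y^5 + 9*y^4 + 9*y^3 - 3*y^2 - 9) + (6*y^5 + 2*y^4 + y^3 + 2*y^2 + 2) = 8*y^5 + 11*y^4 + 10*y^3 - y^2 - 7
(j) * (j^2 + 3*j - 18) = j^3 + 3*j^2 - 18*j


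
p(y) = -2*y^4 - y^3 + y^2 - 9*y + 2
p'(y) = -8*y^3 - 3*y^2 + 2*y - 9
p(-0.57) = 7.43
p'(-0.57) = -9.63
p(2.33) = -85.14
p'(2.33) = -121.82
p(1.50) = -22.75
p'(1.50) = -39.75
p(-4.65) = -769.05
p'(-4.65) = 721.19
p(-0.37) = 5.48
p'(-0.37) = -9.75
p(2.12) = -62.51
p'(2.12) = -94.47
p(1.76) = -35.38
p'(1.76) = -58.39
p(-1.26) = 11.89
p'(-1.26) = -0.28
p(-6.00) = -2284.00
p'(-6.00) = 1599.00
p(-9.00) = -12229.00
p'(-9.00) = 5562.00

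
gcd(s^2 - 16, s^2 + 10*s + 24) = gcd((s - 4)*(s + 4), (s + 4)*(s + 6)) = s + 4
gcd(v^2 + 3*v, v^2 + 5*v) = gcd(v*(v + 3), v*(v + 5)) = v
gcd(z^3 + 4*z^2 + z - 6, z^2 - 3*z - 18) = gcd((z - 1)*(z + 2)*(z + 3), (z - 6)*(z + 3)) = z + 3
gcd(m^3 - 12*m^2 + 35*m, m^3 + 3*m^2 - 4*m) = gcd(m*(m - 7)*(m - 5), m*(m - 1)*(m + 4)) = m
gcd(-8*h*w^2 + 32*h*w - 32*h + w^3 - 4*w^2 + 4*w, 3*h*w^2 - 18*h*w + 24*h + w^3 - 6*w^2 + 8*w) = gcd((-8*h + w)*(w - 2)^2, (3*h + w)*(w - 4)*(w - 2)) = w - 2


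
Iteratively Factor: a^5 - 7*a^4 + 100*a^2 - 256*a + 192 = (a - 2)*(a^4 - 5*a^3 - 10*a^2 + 80*a - 96) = (a - 2)^2*(a^3 - 3*a^2 - 16*a + 48) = (a - 2)^2*(a + 4)*(a^2 - 7*a + 12) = (a - 3)*(a - 2)^2*(a + 4)*(a - 4)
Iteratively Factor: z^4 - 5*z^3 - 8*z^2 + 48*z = (z - 4)*(z^3 - z^2 - 12*z) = (z - 4)*(z + 3)*(z^2 - 4*z) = z*(z - 4)*(z + 3)*(z - 4)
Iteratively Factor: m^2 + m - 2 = (m + 2)*(m - 1)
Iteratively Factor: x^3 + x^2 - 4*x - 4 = (x - 2)*(x^2 + 3*x + 2) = (x - 2)*(x + 1)*(x + 2)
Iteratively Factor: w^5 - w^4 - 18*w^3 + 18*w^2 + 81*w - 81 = (w + 3)*(w^4 - 4*w^3 - 6*w^2 + 36*w - 27) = (w + 3)^2*(w^3 - 7*w^2 + 15*w - 9) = (w - 3)*(w + 3)^2*(w^2 - 4*w + 3) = (w - 3)^2*(w + 3)^2*(w - 1)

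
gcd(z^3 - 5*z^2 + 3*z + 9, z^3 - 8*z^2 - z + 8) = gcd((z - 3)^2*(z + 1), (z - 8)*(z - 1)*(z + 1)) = z + 1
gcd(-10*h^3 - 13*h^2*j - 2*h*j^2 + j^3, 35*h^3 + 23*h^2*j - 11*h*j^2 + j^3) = 5*h^2 + 4*h*j - j^2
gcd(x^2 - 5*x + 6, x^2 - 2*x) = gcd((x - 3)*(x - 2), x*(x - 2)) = x - 2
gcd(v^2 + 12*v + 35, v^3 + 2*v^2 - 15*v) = v + 5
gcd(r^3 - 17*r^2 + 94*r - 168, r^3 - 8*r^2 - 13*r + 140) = r - 7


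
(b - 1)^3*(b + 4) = b^4 + b^3 - 9*b^2 + 11*b - 4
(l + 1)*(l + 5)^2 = l^3 + 11*l^2 + 35*l + 25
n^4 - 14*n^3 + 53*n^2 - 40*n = n*(n - 8)*(n - 5)*(n - 1)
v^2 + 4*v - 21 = (v - 3)*(v + 7)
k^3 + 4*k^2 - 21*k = k*(k - 3)*(k + 7)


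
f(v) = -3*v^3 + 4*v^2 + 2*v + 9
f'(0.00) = 2.00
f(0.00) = 9.00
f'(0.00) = 2.00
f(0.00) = 9.00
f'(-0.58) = -5.67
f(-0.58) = 9.77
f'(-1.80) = -41.56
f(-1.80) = 35.86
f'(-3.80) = -158.36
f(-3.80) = 223.78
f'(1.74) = -11.33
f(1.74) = 8.79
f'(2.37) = -29.59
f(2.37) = -3.73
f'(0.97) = 1.29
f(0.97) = 11.97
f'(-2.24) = -61.08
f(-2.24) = 58.31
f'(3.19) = -64.06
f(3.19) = -41.30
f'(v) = -9*v^2 + 8*v + 2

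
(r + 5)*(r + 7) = r^2 + 12*r + 35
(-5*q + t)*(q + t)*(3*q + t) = -15*q^3 - 17*q^2*t - q*t^2 + t^3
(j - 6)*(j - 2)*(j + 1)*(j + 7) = j^4 - 45*j^2 + 40*j + 84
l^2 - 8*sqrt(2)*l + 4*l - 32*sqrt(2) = (l + 4)*(l - 8*sqrt(2))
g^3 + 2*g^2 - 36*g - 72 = (g - 6)*(g + 2)*(g + 6)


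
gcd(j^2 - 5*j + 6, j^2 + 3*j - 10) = j - 2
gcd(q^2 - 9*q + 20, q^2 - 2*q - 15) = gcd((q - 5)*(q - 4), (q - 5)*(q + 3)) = q - 5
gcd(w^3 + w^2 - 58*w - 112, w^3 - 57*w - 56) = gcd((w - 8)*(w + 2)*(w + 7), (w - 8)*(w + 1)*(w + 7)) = w^2 - w - 56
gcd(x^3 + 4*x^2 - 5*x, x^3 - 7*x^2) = x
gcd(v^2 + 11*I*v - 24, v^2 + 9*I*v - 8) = v + 8*I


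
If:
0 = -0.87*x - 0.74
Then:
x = -0.85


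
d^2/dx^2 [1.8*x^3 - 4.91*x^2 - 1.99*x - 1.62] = 10.8*x - 9.82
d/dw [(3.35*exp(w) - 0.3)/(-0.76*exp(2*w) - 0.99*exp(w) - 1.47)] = (2.546*exp(2*w) - 0.456*exp(w) - 5.2215)*exp(w)/(0.5776*exp(4*w) + 1.5048*exp(3*w) + 3.2145*exp(2*w) + 2.9106*exp(w) + 2.1609)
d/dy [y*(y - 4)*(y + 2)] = 3*y^2 - 4*y - 8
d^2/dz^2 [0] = 0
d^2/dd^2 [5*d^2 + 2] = 10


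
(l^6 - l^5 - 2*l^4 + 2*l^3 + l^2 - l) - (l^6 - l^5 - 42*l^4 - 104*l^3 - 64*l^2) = 40*l^4 + 106*l^3 + 65*l^2 - l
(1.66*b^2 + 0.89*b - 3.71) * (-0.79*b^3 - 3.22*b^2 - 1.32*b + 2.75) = -1.3114*b^5 - 6.0483*b^4 - 2.1261*b^3 + 15.3364*b^2 + 7.3447*b - 10.2025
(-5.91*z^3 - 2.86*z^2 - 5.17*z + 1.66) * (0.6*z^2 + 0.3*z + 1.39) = -3.546*z^5 - 3.489*z^4 - 12.1749*z^3 - 4.5304*z^2 - 6.6883*z + 2.3074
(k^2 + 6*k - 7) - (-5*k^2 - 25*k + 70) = 6*k^2 + 31*k - 77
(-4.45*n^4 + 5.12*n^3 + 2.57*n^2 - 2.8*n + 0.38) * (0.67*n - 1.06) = -2.9815*n^5 + 8.1474*n^4 - 3.7053*n^3 - 4.6002*n^2 + 3.2226*n - 0.4028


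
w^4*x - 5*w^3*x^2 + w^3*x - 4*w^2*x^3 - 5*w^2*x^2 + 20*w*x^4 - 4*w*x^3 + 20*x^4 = (w - 5*x)*(w - 2*x)*(w + 2*x)*(w*x + x)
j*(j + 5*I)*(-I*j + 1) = -I*j^3 + 6*j^2 + 5*I*j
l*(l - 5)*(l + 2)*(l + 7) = l^4 + 4*l^3 - 31*l^2 - 70*l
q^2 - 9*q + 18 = (q - 6)*(q - 3)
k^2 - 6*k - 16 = (k - 8)*(k + 2)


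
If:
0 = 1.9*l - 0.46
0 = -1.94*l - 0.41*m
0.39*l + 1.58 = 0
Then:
No Solution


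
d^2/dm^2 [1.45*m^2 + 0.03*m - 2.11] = 2.90000000000000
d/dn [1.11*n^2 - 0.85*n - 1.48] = 2.22*n - 0.85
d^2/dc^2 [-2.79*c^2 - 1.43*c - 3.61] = -5.58000000000000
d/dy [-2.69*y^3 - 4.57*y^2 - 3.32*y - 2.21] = -8.07*y^2 - 9.14*y - 3.32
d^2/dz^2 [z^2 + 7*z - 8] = 2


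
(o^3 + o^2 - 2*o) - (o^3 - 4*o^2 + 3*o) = 5*o^2 - 5*o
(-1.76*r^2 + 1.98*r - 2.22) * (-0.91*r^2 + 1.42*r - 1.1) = 1.6016*r^4 - 4.301*r^3 + 6.7678*r^2 - 5.3304*r + 2.442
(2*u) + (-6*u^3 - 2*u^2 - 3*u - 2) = -6*u^3 - 2*u^2 - u - 2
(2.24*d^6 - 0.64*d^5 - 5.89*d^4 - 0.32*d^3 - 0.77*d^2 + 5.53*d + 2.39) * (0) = 0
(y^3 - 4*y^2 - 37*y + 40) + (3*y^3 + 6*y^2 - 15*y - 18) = 4*y^3 + 2*y^2 - 52*y + 22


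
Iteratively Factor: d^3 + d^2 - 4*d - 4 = (d + 2)*(d^2 - d - 2) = (d - 2)*(d + 2)*(d + 1)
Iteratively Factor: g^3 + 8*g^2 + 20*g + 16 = (g + 2)*(g^2 + 6*g + 8) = (g + 2)*(g + 4)*(g + 2)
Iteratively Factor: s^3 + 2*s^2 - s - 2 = (s + 2)*(s^2 - 1) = (s - 1)*(s + 2)*(s + 1)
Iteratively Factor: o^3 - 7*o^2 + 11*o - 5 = (o - 5)*(o^2 - 2*o + 1) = (o - 5)*(o - 1)*(o - 1)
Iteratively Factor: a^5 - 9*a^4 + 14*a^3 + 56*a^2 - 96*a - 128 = (a - 4)*(a^4 - 5*a^3 - 6*a^2 + 32*a + 32) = (a - 4)*(a + 2)*(a^3 - 7*a^2 + 8*a + 16) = (a - 4)^2*(a + 2)*(a^2 - 3*a - 4) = (a - 4)^2*(a + 1)*(a + 2)*(a - 4)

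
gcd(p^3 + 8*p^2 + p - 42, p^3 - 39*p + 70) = p^2 + 5*p - 14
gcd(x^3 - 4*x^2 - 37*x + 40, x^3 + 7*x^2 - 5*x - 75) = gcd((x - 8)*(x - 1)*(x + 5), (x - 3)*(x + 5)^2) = x + 5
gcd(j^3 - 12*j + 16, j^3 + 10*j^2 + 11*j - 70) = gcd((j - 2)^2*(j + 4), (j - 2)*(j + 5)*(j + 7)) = j - 2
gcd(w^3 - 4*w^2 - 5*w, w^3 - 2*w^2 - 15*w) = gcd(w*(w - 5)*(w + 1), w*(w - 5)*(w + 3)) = w^2 - 5*w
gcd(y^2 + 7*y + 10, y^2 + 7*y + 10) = y^2 + 7*y + 10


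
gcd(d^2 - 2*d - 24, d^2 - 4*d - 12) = d - 6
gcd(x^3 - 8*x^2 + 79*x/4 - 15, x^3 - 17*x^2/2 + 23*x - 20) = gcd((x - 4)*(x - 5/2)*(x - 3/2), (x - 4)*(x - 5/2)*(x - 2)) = x^2 - 13*x/2 + 10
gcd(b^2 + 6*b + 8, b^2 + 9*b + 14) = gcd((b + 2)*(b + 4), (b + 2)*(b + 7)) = b + 2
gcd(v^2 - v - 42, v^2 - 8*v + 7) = v - 7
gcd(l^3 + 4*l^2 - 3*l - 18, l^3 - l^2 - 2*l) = l - 2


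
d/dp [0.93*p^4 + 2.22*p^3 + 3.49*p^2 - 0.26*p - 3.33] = 3.72*p^3 + 6.66*p^2 + 6.98*p - 0.26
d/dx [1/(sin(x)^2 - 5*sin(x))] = (5 - 2*sin(x))*cos(x)/((sin(x) - 5)^2*sin(x)^2)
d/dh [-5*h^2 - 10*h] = -10*h - 10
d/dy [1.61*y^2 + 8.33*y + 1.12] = 3.22*y + 8.33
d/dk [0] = 0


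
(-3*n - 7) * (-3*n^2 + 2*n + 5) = 9*n^3 + 15*n^2 - 29*n - 35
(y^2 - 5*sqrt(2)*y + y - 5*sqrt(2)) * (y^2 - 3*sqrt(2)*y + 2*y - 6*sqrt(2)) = y^4 - 8*sqrt(2)*y^3 + 3*y^3 - 24*sqrt(2)*y^2 + 32*y^2 - 16*sqrt(2)*y + 90*y + 60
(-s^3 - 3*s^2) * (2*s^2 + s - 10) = -2*s^5 - 7*s^4 + 7*s^3 + 30*s^2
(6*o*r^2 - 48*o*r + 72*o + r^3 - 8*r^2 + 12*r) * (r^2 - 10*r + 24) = 6*o*r^4 - 108*o*r^3 + 696*o*r^2 - 1872*o*r + 1728*o + r^5 - 18*r^4 + 116*r^3 - 312*r^2 + 288*r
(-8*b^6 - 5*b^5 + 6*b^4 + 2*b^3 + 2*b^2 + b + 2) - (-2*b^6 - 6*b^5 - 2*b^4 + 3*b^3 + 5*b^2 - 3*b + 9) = -6*b^6 + b^5 + 8*b^4 - b^3 - 3*b^2 + 4*b - 7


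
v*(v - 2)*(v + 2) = v^3 - 4*v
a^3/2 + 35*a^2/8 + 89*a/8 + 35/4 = (a/2 + 1)*(a + 7/4)*(a + 5)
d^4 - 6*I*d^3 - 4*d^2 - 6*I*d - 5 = (d - 5*I)*(d - I)^2*(d + I)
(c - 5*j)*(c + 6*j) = c^2 + c*j - 30*j^2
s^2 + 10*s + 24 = (s + 4)*(s + 6)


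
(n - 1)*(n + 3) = n^2 + 2*n - 3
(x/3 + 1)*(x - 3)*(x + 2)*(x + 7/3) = x^4/3 + 13*x^3/9 - 13*x^2/9 - 13*x - 14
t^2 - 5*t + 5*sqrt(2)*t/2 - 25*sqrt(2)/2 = (t - 5)*(t + 5*sqrt(2)/2)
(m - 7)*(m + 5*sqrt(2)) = m^2 - 7*m + 5*sqrt(2)*m - 35*sqrt(2)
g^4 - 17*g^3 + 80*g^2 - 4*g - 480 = (g - 8)*(g - 6)*(g - 5)*(g + 2)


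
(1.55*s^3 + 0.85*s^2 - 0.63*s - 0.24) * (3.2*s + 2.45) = 4.96*s^4 + 6.5175*s^3 + 0.0665*s^2 - 2.3115*s - 0.588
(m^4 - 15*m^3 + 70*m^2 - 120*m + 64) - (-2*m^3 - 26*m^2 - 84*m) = m^4 - 13*m^3 + 96*m^2 - 36*m + 64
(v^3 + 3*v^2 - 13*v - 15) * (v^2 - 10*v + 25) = v^5 - 7*v^4 - 18*v^3 + 190*v^2 - 175*v - 375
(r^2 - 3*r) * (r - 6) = r^3 - 9*r^2 + 18*r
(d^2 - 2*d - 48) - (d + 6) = d^2 - 3*d - 54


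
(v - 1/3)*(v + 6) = v^2 + 17*v/3 - 2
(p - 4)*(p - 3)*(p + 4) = p^3 - 3*p^2 - 16*p + 48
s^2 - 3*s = s*(s - 3)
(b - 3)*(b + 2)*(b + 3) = b^3 + 2*b^2 - 9*b - 18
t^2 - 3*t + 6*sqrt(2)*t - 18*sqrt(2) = (t - 3)*(t + 6*sqrt(2))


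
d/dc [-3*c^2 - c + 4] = -6*c - 1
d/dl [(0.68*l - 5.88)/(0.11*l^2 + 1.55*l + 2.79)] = (-0.0748*l^2 + 1.2936*l + 11.0112)/(0.0121*l^4 + 0.341*l^3 + 3.0163*l^2 + 8.649*l + 7.7841)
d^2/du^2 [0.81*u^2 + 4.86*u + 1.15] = 1.62000000000000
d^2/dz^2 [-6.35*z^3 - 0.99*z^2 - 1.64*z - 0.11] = -38.1*z - 1.98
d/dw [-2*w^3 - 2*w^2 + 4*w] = -6*w^2 - 4*w + 4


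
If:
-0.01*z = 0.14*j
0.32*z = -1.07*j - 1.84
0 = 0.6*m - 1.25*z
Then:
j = 0.54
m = -15.74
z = -7.55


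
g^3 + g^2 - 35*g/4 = g*(g - 5/2)*(g + 7/2)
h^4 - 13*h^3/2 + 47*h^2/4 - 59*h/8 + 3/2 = (h - 4)*(h - 3/2)*(h - 1/2)^2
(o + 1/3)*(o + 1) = o^2 + 4*o/3 + 1/3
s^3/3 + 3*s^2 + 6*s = s*(s/3 + 1)*(s + 6)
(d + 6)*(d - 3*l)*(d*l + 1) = d^3*l - 3*d^2*l^2 + 6*d^2*l + d^2 - 18*d*l^2 - 3*d*l + 6*d - 18*l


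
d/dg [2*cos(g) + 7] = -2*sin(g)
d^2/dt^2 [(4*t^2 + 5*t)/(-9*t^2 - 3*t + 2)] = 2*(-297*t^3 - 216*t^2 - 270*t - 46)/(729*t^6 + 729*t^5 - 243*t^4 - 297*t^3 + 54*t^2 + 36*t - 8)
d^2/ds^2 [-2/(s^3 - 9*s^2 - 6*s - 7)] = 12*((s - 3)*(-s^3 + 9*s^2 + 6*s + 7) + 3*(-s^2 + 6*s + 2)^2)/(-s^3 + 9*s^2 + 6*s + 7)^3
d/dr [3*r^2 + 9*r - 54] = 6*r + 9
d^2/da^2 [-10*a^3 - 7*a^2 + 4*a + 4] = -60*a - 14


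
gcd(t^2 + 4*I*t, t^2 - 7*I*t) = t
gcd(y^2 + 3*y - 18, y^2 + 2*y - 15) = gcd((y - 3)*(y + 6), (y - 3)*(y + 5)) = y - 3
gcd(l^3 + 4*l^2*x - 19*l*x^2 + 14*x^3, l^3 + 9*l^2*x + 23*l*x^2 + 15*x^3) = 1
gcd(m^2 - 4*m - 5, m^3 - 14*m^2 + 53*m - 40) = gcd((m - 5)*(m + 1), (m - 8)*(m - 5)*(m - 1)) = m - 5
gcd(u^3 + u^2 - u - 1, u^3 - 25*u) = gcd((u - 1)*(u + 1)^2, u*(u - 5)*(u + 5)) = 1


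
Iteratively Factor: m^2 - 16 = (m - 4)*(m + 4)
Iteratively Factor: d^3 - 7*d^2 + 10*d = (d - 5)*(d^2 - 2*d) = d*(d - 5)*(d - 2)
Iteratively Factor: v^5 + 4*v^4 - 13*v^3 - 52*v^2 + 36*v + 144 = (v + 4)*(v^4 - 13*v^2 + 36) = (v + 3)*(v + 4)*(v^3 - 3*v^2 - 4*v + 12) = (v + 2)*(v + 3)*(v + 4)*(v^2 - 5*v + 6) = (v - 2)*(v + 2)*(v + 3)*(v + 4)*(v - 3)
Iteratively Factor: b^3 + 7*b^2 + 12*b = (b + 4)*(b^2 + 3*b) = b*(b + 4)*(b + 3)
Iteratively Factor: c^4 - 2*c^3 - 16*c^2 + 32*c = (c + 4)*(c^3 - 6*c^2 + 8*c) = c*(c + 4)*(c^2 - 6*c + 8) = c*(c - 2)*(c + 4)*(c - 4)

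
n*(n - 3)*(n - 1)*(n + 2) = n^4 - 2*n^3 - 5*n^2 + 6*n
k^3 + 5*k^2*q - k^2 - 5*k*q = k*(k - 1)*(k + 5*q)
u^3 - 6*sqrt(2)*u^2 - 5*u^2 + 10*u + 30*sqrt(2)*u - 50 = (u - 5)*(u - 5*sqrt(2))*(u - sqrt(2))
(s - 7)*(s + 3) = s^2 - 4*s - 21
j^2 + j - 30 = (j - 5)*(j + 6)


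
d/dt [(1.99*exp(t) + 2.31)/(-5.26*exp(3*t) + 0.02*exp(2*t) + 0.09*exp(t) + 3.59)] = (20.9348*exp(3*t) + 36.412*exp(2*t) - 0.0924*exp(t) + 6.9362)*exp(t)/(27.6676*exp(6*t) - 0.2104*exp(5*t) - 0.9464*exp(4*t) - 37.7632*exp(3*t) + 0.1517*exp(2*t) + 0.6462*exp(t) + 12.8881)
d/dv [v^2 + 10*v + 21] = 2*v + 10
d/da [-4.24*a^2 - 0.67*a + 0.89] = -8.48*a - 0.67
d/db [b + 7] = 1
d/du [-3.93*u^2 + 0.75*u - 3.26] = 0.75 - 7.86*u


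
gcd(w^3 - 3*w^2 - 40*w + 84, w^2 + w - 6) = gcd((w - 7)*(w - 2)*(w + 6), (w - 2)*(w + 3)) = w - 2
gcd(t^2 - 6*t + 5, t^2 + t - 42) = 1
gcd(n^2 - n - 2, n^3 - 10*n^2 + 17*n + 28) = n + 1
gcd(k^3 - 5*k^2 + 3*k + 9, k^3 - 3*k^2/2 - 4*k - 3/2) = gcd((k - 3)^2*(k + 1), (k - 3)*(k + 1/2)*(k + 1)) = k^2 - 2*k - 3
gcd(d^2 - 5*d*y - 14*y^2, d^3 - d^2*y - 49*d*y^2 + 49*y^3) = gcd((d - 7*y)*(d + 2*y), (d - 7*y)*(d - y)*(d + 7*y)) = -d + 7*y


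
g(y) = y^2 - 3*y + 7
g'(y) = 2*y - 3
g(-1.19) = 11.99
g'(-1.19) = -5.38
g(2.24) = 5.30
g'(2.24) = 1.48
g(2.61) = 5.98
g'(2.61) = 2.22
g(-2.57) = 21.31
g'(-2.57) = -8.14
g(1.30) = 4.79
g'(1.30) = -0.40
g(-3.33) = 28.08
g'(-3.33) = -9.66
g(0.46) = 5.83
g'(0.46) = -2.08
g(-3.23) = 27.12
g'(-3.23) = -9.46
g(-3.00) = 25.00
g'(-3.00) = -9.00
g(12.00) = 115.00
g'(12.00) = 21.00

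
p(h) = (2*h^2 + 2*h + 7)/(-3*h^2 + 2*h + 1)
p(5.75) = -0.98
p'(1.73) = 4.78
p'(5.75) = 0.08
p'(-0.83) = -5.82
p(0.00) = 7.00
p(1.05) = -54.48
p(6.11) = -0.95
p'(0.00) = -12.00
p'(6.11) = 0.07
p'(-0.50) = -57.78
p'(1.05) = 1099.14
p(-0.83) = -2.46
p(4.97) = -1.05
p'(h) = (4*h + 2)/(-3*h^2 + 2*h + 1) + (6*h - 2)*(2*h^2 + 2*h + 7)/(-3*h^2 + 2*h + 1)^2 = 2*(5*h^2 + 23*h - 6)/(9*h^4 - 12*h^3 - 2*h^2 + 4*h + 1)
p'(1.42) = 15.06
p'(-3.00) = -0.06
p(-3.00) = -0.59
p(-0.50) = -8.67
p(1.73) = -3.64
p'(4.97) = 0.12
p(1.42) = -6.28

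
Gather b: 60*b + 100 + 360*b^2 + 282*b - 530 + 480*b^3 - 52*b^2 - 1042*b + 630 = 480*b^3 + 308*b^2 - 700*b + 200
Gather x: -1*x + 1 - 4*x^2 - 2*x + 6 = -4*x^2 - 3*x + 7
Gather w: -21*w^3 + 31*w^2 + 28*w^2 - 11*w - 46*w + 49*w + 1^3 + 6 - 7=-21*w^3 + 59*w^2 - 8*w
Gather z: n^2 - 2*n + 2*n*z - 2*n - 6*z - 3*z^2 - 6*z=n^2 - 4*n - 3*z^2 + z*(2*n - 12)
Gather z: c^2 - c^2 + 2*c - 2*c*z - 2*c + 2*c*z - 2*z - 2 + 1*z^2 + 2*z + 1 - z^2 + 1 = 0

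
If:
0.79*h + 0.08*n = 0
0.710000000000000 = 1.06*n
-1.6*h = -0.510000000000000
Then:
No Solution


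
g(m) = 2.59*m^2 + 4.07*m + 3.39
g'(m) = 5.18*m + 4.07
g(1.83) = 19.51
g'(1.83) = 13.55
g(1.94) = 21.03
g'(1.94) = 14.12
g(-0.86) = 1.81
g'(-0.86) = -0.38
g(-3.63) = 22.74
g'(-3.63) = -14.73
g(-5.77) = 66.13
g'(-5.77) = -25.82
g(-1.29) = 2.45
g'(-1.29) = -2.61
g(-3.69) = 23.64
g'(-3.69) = -15.04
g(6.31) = 132.20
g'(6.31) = 36.76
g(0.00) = 3.39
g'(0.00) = 4.07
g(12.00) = 425.19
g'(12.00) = 66.23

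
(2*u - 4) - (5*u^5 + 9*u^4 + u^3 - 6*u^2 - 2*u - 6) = -5*u^5 - 9*u^4 - u^3 + 6*u^2 + 4*u + 2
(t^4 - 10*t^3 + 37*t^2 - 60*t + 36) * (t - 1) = t^5 - 11*t^4 + 47*t^3 - 97*t^2 + 96*t - 36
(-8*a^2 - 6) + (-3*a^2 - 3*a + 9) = -11*a^2 - 3*a + 3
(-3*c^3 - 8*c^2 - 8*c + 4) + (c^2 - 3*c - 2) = -3*c^3 - 7*c^2 - 11*c + 2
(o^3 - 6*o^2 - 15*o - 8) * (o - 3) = o^4 - 9*o^3 + 3*o^2 + 37*o + 24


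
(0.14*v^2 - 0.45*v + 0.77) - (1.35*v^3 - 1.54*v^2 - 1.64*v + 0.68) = -1.35*v^3 + 1.68*v^2 + 1.19*v + 0.09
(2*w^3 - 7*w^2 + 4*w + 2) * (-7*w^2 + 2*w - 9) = -14*w^5 + 53*w^4 - 60*w^3 + 57*w^2 - 32*w - 18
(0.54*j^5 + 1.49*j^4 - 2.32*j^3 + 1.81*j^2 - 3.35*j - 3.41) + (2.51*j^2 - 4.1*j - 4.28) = 0.54*j^5 + 1.49*j^4 - 2.32*j^3 + 4.32*j^2 - 7.45*j - 7.69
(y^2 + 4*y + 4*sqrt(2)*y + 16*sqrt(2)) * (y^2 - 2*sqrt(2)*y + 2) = y^4 + 2*sqrt(2)*y^3 + 4*y^3 - 14*y^2 + 8*sqrt(2)*y^2 - 56*y + 8*sqrt(2)*y + 32*sqrt(2)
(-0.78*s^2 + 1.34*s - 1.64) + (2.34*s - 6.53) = -0.78*s^2 + 3.68*s - 8.17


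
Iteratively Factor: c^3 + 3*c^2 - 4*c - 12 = (c + 3)*(c^2 - 4) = (c - 2)*(c + 3)*(c + 2)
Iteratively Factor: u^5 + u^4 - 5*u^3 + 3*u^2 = (u + 3)*(u^4 - 2*u^3 + u^2) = (u - 1)*(u + 3)*(u^3 - u^2) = u*(u - 1)*(u + 3)*(u^2 - u) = u*(u - 1)^2*(u + 3)*(u)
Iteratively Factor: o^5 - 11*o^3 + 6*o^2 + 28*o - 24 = (o - 2)*(o^4 + 2*o^3 - 7*o^2 - 8*o + 12) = (o - 2)*(o - 1)*(o^3 + 3*o^2 - 4*o - 12) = (o - 2)*(o - 1)*(o + 2)*(o^2 + o - 6) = (o - 2)^2*(o - 1)*(o + 2)*(o + 3)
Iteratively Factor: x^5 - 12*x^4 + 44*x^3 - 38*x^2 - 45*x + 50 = (x - 2)*(x^4 - 10*x^3 + 24*x^2 + 10*x - 25) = (x - 2)*(x - 1)*(x^3 - 9*x^2 + 15*x + 25) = (x - 5)*(x - 2)*(x - 1)*(x^2 - 4*x - 5) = (x - 5)^2*(x - 2)*(x - 1)*(x + 1)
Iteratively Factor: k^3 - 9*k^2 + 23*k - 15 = (k - 3)*(k^2 - 6*k + 5) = (k - 5)*(k - 3)*(k - 1)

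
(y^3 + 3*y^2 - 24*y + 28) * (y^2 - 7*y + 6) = y^5 - 4*y^4 - 39*y^3 + 214*y^2 - 340*y + 168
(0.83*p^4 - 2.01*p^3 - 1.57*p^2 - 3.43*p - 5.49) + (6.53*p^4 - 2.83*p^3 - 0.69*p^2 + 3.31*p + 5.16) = 7.36*p^4 - 4.84*p^3 - 2.26*p^2 - 0.12*p - 0.33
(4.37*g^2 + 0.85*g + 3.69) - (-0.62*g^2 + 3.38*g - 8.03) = 4.99*g^2 - 2.53*g + 11.72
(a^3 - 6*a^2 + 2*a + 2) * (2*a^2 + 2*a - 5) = 2*a^5 - 10*a^4 - 13*a^3 + 38*a^2 - 6*a - 10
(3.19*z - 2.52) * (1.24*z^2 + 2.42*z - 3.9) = 3.9556*z^3 + 4.595*z^2 - 18.5394*z + 9.828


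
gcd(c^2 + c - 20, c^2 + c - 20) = c^2 + c - 20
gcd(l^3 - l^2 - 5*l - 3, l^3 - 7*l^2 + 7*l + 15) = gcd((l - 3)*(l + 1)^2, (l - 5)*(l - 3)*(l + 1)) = l^2 - 2*l - 3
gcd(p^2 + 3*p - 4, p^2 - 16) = p + 4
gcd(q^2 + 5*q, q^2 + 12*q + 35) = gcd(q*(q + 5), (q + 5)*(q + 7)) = q + 5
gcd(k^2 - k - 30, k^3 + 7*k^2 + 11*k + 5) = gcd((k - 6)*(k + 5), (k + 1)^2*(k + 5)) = k + 5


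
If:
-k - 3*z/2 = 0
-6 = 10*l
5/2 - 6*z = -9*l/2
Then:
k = 1/20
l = -3/5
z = -1/30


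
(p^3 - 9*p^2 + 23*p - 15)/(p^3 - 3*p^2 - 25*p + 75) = (p - 1)/(p + 5)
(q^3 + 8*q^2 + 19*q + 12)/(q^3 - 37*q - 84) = (q + 1)/(q - 7)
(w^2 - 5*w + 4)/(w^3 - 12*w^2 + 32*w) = (w - 1)/(w*(w - 8))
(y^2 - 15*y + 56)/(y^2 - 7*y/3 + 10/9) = 9*(y^2 - 15*y + 56)/(9*y^2 - 21*y + 10)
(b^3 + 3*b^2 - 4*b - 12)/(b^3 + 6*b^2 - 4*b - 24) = (b + 3)/(b + 6)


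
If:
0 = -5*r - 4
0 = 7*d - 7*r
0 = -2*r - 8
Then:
No Solution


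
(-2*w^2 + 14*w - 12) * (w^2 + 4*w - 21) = -2*w^4 + 6*w^3 + 86*w^2 - 342*w + 252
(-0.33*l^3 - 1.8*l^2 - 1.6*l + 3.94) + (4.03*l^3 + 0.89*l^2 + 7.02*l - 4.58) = 3.7*l^3 - 0.91*l^2 + 5.42*l - 0.64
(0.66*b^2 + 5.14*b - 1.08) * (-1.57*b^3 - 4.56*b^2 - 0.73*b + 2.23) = -1.0362*b^5 - 11.0794*b^4 - 22.2246*b^3 + 2.6444*b^2 + 12.2506*b - 2.4084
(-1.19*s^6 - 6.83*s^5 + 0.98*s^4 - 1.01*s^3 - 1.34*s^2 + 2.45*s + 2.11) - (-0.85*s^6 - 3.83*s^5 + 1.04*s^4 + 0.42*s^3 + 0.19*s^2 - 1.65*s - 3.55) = -0.34*s^6 - 3.0*s^5 - 0.0600000000000001*s^4 - 1.43*s^3 - 1.53*s^2 + 4.1*s + 5.66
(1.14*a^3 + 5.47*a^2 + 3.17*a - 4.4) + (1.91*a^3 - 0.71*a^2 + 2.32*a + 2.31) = 3.05*a^3 + 4.76*a^2 + 5.49*a - 2.09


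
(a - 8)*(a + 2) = a^2 - 6*a - 16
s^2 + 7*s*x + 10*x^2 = (s + 2*x)*(s + 5*x)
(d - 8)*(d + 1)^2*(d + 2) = d^4 - 4*d^3 - 27*d^2 - 38*d - 16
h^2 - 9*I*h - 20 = (h - 5*I)*(h - 4*I)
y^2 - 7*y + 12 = (y - 4)*(y - 3)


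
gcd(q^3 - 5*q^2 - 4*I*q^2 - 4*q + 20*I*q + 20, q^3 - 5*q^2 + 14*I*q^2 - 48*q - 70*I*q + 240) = q - 5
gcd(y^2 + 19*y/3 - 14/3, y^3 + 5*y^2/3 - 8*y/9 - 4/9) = y - 2/3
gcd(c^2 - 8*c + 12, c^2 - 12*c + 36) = c - 6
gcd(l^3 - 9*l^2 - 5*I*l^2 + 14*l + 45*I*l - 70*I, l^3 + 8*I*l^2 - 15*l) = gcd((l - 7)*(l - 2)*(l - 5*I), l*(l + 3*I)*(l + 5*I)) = 1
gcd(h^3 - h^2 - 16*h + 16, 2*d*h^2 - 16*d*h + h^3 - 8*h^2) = 1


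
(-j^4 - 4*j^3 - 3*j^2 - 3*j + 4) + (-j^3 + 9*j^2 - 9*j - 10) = -j^4 - 5*j^3 + 6*j^2 - 12*j - 6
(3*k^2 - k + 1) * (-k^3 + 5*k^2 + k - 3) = -3*k^5 + 16*k^4 - 3*k^3 - 5*k^2 + 4*k - 3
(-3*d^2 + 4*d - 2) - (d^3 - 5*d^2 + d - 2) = -d^3 + 2*d^2 + 3*d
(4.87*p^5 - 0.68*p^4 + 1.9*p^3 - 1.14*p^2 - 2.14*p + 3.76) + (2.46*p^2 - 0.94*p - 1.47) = 4.87*p^5 - 0.68*p^4 + 1.9*p^3 + 1.32*p^2 - 3.08*p + 2.29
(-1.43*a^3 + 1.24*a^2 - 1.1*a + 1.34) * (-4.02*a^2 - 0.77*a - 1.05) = 5.7486*a^5 - 3.8837*a^4 + 4.9687*a^3 - 5.8418*a^2 + 0.1232*a - 1.407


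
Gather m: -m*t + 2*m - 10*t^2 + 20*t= m*(2 - t) - 10*t^2 + 20*t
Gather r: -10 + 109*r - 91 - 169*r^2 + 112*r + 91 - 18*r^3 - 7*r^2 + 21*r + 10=-18*r^3 - 176*r^2 + 242*r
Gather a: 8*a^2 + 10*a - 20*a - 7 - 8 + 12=8*a^2 - 10*a - 3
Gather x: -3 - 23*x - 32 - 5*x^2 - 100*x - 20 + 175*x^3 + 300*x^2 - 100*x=175*x^3 + 295*x^2 - 223*x - 55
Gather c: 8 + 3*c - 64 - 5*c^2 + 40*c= -5*c^2 + 43*c - 56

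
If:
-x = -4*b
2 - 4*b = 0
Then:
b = 1/2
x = 2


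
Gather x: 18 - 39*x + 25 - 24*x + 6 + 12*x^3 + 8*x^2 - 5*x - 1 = 12*x^3 + 8*x^2 - 68*x + 48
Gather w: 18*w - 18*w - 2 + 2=0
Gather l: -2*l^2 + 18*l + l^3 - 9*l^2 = l^3 - 11*l^2 + 18*l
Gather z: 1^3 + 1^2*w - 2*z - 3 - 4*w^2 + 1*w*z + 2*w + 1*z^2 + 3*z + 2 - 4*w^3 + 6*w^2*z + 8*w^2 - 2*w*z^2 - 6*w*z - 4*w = -4*w^3 + 4*w^2 - w + z^2*(1 - 2*w) + z*(6*w^2 - 5*w + 1)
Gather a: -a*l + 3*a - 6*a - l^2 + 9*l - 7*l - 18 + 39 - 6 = a*(-l - 3) - l^2 + 2*l + 15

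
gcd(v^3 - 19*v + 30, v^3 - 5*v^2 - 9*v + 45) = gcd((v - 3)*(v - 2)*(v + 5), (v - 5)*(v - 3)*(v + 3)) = v - 3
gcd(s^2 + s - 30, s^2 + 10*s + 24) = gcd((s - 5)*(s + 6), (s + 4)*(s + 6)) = s + 6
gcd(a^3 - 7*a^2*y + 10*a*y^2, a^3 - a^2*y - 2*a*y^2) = -a^2 + 2*a*y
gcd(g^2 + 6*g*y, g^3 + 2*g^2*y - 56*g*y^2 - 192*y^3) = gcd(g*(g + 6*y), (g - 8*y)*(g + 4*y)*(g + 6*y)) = g + 6*y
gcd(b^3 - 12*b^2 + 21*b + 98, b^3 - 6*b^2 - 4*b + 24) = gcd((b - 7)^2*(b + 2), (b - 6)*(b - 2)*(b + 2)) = b + 2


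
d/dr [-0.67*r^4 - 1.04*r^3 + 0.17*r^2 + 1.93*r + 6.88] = -2.68*r^3 - 3.12*r^2 + 0.34*r + 1.93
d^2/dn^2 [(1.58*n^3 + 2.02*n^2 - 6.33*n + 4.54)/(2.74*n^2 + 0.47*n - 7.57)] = (-1.4210854715202e-14*n^5 - 2.8421709430404e-14*n^4 - 34.0067960000001*n^3 + 422.168748*n^2 - 209.44344*n + 376.810098)/(20.570824*n^6 + 10.585716*n^5 - 168.681798*n^4 - 58.388053*n^3 + 466.029639*n^2 + 80.799909*n - 433.798093)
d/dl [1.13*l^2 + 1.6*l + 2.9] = 2.26*l + 1.6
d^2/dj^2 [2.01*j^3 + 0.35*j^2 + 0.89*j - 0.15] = 12.06*j + 0.7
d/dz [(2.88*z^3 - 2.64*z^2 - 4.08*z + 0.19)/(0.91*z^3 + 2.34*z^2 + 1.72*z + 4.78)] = (8.88178419700125e-16*z^5 + 9.1416*z^4 + 17.3328*z^3 + 45.7869*z^2 - 26.1276*z - 19.8292)/(0.8281*z^6 + 4.2588*z^5 + 8.606*z^4 + 16.7492*z^3 + 25.3288*z^2 + 16.4432*z + 22.8484)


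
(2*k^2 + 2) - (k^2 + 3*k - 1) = k^2 - 3*k + 3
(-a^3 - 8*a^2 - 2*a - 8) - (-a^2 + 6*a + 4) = -a^3 - 7*a^2 - 8*a - 12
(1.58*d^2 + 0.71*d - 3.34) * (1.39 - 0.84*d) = -1.3272*d^3 + 1.5998*d^2 + 3.7925*d - 4.6426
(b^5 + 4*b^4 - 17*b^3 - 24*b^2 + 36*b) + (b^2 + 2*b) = b^5 + 4*b^4 - 17*b^3 - 23*b^2 + 38*b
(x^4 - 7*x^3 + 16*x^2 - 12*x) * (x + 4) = x^5 - 3*x^4 - 12*x^3 + 52*x^2 - 48*x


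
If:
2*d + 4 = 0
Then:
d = -2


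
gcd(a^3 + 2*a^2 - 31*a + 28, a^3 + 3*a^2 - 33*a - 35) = a + 7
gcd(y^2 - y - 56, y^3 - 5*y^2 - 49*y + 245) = y + 7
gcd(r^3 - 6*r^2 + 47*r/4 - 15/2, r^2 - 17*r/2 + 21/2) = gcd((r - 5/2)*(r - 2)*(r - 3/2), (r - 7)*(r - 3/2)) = r - 3/2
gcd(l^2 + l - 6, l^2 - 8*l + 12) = l - 2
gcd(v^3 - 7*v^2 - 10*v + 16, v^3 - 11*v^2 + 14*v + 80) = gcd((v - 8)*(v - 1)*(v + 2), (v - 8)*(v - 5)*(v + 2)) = v^2 - 6*v - 16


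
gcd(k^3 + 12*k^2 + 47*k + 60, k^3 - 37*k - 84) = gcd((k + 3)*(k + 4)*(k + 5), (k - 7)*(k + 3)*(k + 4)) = k^2 + 7*k + 12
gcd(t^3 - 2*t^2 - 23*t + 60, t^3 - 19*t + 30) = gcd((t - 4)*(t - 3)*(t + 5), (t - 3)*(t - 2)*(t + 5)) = t^2 + 2*t - 15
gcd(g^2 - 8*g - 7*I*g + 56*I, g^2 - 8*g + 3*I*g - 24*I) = g - 8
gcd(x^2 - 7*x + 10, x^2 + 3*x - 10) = x - 2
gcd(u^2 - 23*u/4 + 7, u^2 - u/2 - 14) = u - 4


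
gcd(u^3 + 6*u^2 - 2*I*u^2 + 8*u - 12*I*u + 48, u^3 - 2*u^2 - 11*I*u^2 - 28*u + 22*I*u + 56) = u - 4*I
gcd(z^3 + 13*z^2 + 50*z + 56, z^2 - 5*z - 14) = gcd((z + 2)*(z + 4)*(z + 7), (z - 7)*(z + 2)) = z + 2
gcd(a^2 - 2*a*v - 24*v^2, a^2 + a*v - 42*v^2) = -a + 6*v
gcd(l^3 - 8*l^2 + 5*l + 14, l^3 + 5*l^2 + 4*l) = l + 1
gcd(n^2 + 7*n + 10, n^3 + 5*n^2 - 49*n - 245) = n + 5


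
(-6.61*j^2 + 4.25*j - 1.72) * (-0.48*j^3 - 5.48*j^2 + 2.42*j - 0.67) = 3.1728*j^5 + 34.1828*j^4 - 38.4606*j^3 + 24.1393*j^2 - 7.0099*j + 1.1524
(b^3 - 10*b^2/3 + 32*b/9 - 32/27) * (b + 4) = b^4 + 2*b^3/3 - 88*b^2/9 + 352*b/27 - 128/27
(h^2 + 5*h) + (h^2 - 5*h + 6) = 2*h^2 + 6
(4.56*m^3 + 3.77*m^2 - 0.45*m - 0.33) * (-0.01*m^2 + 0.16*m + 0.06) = -0.0456*m^5 + 0.6919*m^4 + 0.8813*m^3 + 0.1575*m^2 - 0.0798*m - 0.0198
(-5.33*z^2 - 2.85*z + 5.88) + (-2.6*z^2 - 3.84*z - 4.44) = -7.93*z^2 - 6.69*z + 1.44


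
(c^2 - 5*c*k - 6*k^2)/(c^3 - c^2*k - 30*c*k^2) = (c + k)/(c*(c + 5*k))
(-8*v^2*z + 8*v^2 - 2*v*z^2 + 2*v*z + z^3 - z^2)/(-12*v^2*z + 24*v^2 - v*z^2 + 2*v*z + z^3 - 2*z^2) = (2*v*z - 2*v + z^2 - z)/(3*v*z - 6*v + z^2 - 2*z)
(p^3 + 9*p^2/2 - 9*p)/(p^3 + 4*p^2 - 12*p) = (p - 3/2)/(p - 2)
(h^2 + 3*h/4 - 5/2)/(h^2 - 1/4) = (4*h^2 + 3*h - 10)/(4*h^2 - 1)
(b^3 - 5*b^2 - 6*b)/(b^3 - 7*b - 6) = b*(b - 6)/(b^2 - b - 6)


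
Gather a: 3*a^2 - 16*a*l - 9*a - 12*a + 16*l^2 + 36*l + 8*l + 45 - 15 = 3*a^2 + a*(-16*l - 21) + 16*l^2 + 44*l + 30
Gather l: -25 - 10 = -35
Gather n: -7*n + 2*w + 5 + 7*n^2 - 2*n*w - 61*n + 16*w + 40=7*n^2 + n*(-2*w - 68) + 18*w + 45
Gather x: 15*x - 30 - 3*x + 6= 12*x - 24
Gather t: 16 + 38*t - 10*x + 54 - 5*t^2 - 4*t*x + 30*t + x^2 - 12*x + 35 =-5*t^2 + t*(68 - 4*x) + x^2 - 22*x + 105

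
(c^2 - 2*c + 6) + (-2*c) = c^2 - 4*c + 6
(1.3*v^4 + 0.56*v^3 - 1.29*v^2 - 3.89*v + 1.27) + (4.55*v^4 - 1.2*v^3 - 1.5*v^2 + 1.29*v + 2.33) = 5.85*v^4 - 0.64*v^3 - 2.79*v^2 - 2.6*v + 3.6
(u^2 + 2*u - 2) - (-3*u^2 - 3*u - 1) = 4*u^2 + 5*u - 1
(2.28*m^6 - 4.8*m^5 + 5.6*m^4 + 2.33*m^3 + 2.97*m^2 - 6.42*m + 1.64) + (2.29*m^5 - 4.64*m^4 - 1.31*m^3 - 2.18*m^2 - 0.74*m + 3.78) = 2.28*m^6 - 2.51*m^5 + 0.96*m^4 + 1.02*m^3 + 0.79*m^2 - 7.16*m + 5.42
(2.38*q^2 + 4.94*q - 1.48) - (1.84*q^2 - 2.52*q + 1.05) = 0.54*q^2 + 7.46*q - 2.53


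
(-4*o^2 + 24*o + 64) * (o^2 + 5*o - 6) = -4*o^4 + 4*o^3 + 208*o^2 + 176*o - 384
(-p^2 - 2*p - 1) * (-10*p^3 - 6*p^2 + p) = 10*p^5 + 26*p^4 + 21*p^3 + 4*p^2 - p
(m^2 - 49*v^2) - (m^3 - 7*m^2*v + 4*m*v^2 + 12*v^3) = -m^3 + 7*m^2*v + m^2 - 4*m*v^2 - 12*v^3 - 49*v^2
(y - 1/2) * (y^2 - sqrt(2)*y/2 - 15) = y^3 - sqrt(2)*y^2/2 - y^2/2 - 15*y + sqrt(2)*y/4 + 15/2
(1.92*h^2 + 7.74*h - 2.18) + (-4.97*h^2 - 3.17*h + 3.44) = -3.05*h^2 + 4.57*h + 1.26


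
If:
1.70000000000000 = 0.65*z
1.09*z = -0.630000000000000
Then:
No Solution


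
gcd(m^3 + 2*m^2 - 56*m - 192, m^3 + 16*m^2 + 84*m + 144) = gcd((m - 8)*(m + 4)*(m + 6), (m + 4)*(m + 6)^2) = m^2 + 10*m + 24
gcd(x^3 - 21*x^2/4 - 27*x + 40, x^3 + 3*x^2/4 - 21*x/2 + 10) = x^2 + 11*x/4 - 5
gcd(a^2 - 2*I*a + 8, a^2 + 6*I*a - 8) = a + 2*I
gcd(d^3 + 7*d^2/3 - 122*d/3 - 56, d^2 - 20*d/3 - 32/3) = d + 4/3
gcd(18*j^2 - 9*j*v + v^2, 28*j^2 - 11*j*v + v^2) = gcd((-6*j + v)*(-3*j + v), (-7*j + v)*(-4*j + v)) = 1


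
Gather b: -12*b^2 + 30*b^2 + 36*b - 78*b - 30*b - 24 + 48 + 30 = 18*b^2 - 72*b + 54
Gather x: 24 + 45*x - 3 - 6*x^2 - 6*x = -6*x^2 + 39*x + 21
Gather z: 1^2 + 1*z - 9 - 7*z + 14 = 6 - 6*z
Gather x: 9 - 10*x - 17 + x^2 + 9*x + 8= x^2 - x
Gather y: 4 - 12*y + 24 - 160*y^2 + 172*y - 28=-160*y^2 + 160*y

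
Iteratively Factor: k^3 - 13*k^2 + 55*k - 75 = (k - 5)*(k^2 - 8*k + 15) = (k - 5)^2*(k - 3)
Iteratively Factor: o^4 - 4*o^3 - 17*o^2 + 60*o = (o)*(o^3 - 4*o^2 - 17*o + 60) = o*(o - 3)*(o^2 - o - 20) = o*(o - 5)*(o - 3)*(o + 4)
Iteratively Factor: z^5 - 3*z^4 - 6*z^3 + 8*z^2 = (z + 2)*(z^4 - 5*z^3 + 4*z^2) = z*(z + 2)*(z^3 - 5*z^2 + 4*z) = z^2*(z + 2)*(z^2 - 5*z + 4) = z^2*(z - 4)*(z + 2)*(z - 1)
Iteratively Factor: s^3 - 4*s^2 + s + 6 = (s + 1)*(s^2 - 5*s + 6) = (s - 3)*(s + 1)*(s - 2)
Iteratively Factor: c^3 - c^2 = (c - 1)*(c^2) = c*(c - 1)*(c)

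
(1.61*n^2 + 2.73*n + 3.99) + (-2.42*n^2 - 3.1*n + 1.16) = -0.81*n^2 - 0.37*n + 5.15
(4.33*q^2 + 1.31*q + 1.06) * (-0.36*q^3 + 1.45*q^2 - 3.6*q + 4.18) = -1.5588*q^5 + 5.8069*q^4 - 14.0701*q^3 + 14.9204*q^2 + 1.6598*q + 4.4308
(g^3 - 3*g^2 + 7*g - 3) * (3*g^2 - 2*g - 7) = 3*g^5 - 11*g^4 + 20*g^3 - 2*g^2 - 43*g + 21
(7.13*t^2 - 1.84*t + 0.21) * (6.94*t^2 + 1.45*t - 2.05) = 49.4822*t^4 - 2.4311*t^3 - 15.8271*t^2 + 4.0765*t - 0.4305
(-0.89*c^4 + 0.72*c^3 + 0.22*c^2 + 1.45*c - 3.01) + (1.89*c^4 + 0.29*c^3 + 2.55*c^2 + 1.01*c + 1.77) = 1.0*c^4 + 1.01*c^3 + 2.77*c^2 + 2.46*c - 1.24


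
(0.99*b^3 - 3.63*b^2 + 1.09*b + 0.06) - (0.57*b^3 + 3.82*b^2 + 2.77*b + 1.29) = 0.42*b^3 - 7.45*b^2 - 1.68*b - 1.23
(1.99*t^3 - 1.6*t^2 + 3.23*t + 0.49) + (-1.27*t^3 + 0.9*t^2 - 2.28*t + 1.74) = 0.72*t^3 - 0.7*t^2 + 0.95*t + 2.23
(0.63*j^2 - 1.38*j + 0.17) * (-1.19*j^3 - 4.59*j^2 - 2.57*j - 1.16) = -0.7497*j^5 - 1.2495*j^4 + 4.5128*j^3 + 2.0355*j^2 + 1.1639*j - 0.1972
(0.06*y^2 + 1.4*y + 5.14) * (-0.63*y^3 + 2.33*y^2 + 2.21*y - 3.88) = -0.0378*y^5 - 0.7422*y^4 + 0.1564*y^3 + 14.8374*y^2 + 5.9274*y - 19.9432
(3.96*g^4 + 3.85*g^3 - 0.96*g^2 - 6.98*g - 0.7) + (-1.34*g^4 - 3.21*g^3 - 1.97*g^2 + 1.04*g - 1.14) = 2.62*g^4 + 0.64*g^3 - 2.93*g^2 - 5.94*g - 1.84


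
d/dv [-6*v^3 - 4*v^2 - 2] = 2*v*(-9*v - 4)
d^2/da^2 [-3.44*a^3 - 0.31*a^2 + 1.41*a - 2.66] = -20.64*a - 0.62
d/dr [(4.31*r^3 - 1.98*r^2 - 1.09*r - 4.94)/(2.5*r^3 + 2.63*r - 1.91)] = (7.105427357601e-15*r^5 + 4.95*r^4 + 28.1206*r^3 + 7.14630000000001*r^2 + 7.5636*r + 15.0741)/(6.25*r^6 + 13.15*r^4 - 9.55*r^3 + 6.9169*r^2 - 10.0466*r + 3.6481)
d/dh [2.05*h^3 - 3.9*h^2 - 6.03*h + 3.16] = 6.15*h^2 - 7.8*h - 6.03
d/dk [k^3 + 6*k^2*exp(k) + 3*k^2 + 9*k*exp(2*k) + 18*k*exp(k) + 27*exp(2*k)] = 6*k^2*exp(k) + 3*k^2 + 18*k*exp(2*k) + 30*k*exp(k) + 6*k + 63*exp(2*k) + 18*exp(k)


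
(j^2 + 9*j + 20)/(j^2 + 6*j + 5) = (j + 4)/(j + 1)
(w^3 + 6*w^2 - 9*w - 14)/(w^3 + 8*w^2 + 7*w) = (w - 2)/w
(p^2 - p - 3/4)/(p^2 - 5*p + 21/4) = (2*p + 1)/(2*p - 7)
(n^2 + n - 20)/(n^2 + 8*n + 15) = (n - 4)/(n + 3)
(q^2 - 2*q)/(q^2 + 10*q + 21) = q*(q - 2)/(q^2 + 10*q + 21)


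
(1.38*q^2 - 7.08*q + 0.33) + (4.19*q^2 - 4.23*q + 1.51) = 5.57*q^2 - 11.31*q + 1.84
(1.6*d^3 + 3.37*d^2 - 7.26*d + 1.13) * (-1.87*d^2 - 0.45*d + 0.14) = -2.992*d^5 - 7.0219*d^4 + 12.2837*d^3 + 1.6257*d^2 - 1.5249*d + 0.1582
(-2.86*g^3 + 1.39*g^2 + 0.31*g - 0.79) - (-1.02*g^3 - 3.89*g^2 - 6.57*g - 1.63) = -1.84*g^3 + 5.28*g^2 + 6.88*g + 0.84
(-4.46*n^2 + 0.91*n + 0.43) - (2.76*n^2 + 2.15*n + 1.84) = -7.22*n^2 - 1.24*n - 1.41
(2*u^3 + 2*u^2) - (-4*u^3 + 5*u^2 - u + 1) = 6*u^3 - 3*u^2 + u - 1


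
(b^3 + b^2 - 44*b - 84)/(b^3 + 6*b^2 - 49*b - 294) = (b + 2)/(b + 7)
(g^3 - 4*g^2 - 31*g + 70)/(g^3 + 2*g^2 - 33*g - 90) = (g^2 - 9*g + 14)/(g^2 - 3*g - 18)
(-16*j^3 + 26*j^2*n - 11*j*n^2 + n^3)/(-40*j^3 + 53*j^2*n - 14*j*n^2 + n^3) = (2*j - n)/(5*j - n)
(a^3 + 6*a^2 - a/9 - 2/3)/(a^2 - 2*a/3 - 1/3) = (a^2 + 17*a/3 - 2)/(a - 1)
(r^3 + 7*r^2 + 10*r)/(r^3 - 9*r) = (r^2 + 7*r + 10)/(r^2 - 9)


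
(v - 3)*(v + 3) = v^2 - 9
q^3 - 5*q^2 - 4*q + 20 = (q - 5)*(q - 2)*(q + 2)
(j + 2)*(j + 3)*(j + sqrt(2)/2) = j^3 + sqrt(2)*j^2/2 + 5*j^2 + 5*sqrt(2)*j/2 + 6*j + 3*sqrt(2)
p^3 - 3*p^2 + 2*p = p*(p - 2)*(p - 1)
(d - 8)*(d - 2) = d^2 - 10*d + 16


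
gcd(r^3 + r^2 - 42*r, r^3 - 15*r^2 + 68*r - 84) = r - 6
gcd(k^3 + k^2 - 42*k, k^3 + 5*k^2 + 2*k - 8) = 1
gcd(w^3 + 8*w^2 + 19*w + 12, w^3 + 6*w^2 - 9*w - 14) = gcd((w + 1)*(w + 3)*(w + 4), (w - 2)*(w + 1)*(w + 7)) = w + 1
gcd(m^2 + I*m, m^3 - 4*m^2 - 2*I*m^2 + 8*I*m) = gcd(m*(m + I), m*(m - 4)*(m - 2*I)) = m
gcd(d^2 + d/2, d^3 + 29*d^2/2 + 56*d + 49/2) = d + 1/2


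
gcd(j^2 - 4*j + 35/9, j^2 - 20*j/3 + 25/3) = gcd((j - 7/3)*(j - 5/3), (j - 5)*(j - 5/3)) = j - 5/3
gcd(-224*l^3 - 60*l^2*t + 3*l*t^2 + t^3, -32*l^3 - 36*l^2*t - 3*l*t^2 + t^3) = -32*l^2 - 4*l*t + t^2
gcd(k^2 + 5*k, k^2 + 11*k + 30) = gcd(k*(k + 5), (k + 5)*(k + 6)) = k + 5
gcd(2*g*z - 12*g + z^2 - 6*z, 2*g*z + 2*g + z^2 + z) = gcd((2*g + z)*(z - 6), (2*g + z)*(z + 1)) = 2*g + z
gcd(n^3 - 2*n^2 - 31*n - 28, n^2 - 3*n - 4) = n + 1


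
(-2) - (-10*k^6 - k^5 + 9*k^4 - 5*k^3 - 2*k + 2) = 10*k^6 + k^5 - 9*k^4 + 5*k^3 + 2*k - 4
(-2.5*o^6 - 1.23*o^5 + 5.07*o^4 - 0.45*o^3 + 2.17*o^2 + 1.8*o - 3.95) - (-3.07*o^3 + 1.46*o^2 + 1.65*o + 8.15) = -2.5*o^6 - 1.23*o^5 + 5.07*o^4 + 2.62*o^3 + 0.71*o^2 + 0.15*o - 12.1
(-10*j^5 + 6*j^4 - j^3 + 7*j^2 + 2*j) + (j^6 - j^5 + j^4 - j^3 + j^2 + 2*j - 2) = j^6 - 11*j^5 + 7*j^4 - 2*j^3 + 8*j^2 + 4*j - 2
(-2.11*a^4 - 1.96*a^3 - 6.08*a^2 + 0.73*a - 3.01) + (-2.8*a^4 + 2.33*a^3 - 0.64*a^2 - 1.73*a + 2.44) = -4.91*a^4 + 0.37*a^3 - 6.72*a^2 - 1.0*a - 0.57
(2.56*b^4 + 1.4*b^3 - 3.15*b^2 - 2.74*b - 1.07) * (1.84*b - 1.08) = 4.7104*b^5 - 0.1888*b^4 - 7.308*b^3 - 1.6396*b^2 + 0.9904*b + 1.1556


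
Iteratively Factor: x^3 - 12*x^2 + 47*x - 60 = (x - 3)*(x^2 - 9*x + 20) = (x - 5)*(x - 3)*(x - 4)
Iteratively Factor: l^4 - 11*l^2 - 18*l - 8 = (l + 2)*(l^3 - 2*l^2 - 7*l - 4) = (l - 4)*(l + 2)*(l^2 + 2*l + 1) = (l - 4)*(l + 1)*(l + 2)*(l + 1)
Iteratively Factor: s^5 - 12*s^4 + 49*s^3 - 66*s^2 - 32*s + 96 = (s + 1)*(s^4 - 13*s^3 + 62*s^2 - 128*s + 96) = (s - 4)*(s + 1)*(s^3 - 9*s^2 + 26*s - 24) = (s - 4)^2*(s + 1)*(s^2 - 5*s + 6) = (s - 4)^2*(s - 2)*(s + 1)*(s - 3)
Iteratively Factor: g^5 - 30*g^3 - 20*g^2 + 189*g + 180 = (g - 3)*(g^4 + 3*g^3 - 21*g^2 - 83*g - 60) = (g - 5)*(g - 3)*(g^3 + 8*g^2 + 19*g + 12) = (g - 5)*(g - 3)*(g + 4)*(g^2 + 4*g + 3) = (g - 5)*(g - 3)*(g + 1)*(g + 4)*(g + 3)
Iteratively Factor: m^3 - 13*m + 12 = (m + 4)*(m^2 - 4*m + 3) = (m - 1)*(m + 4)*(m - 3)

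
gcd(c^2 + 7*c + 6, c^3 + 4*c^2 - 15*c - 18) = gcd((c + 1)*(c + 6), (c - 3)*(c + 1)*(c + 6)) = c^2 + 7*c + 6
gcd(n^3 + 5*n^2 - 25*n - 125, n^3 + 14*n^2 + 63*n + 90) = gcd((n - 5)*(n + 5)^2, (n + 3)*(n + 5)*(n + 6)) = n + 5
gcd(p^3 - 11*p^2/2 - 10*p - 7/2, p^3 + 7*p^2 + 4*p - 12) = 1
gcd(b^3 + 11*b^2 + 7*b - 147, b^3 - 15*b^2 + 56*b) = 1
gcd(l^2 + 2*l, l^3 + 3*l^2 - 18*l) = l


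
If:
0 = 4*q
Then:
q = 0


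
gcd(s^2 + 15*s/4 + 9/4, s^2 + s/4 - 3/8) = s + 3/4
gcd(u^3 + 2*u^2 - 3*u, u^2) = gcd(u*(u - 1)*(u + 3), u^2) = u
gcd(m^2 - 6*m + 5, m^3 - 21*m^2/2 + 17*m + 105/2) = m - 5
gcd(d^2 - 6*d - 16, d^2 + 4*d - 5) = 1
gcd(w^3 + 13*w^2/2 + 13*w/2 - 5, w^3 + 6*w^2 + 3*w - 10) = w^2 + 7*w + 10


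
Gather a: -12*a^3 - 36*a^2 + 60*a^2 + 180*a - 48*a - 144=-12*a^3 + 24*a^2 + 132*a - 144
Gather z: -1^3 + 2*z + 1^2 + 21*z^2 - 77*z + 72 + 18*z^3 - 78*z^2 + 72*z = 18*z^3 - 57*z^2 - 3*z + 72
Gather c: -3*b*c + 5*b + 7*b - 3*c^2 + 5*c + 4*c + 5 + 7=12*b - 3*c^2 + c*(9 - 3*b) + 12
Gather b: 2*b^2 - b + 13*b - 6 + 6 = 2*b^2 + 12*b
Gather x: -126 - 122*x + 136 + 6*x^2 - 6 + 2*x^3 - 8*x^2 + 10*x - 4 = 2*x^3 - 2*x^2 - 112*x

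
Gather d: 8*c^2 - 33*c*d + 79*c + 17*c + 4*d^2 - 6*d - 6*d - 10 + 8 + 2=8*c^2 + 96*c + 4*d^2 + d*(-33*c - 12)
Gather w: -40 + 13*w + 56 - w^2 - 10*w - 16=-w^2 + 3*w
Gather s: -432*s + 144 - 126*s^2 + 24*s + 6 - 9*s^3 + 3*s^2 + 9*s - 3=-9*s^3 - 123*s^2 - 399*s + 147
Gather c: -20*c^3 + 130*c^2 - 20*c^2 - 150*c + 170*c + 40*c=-20*c^3 + 110*c^2 + 60*c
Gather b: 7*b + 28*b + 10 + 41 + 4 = 35*b + 55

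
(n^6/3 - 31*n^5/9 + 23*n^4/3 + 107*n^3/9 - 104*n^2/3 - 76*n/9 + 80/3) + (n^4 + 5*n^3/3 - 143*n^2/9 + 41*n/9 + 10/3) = n^6/3 - 31*n^5/9 + 26*n^4/3 + 122*n^3/9 - 455*n^2/9 - 35*n/9 + 30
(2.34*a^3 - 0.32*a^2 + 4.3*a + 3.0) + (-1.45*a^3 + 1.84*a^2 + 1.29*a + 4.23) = 0.89*a^3 + 1.52*a^2 + 5.59*a + 7.23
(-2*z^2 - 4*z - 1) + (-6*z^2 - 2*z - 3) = -8*z^2 - 6*z - 4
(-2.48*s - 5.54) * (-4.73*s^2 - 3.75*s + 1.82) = 11.7304*s^3 + 35.5042*s^2 + 16.2614*s - 10.0828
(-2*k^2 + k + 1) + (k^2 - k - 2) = -k^2 - 1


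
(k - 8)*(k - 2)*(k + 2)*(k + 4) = k^4 - 4*k^3 - 36*k^2 + 16*k + 128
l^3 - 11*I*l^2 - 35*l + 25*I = (l - 5*I)^2*(l - I)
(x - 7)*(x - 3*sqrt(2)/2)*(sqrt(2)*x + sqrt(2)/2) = sqrt(2)*x^3 - 13*sqrt(2)*x^2/2 - 3*x^2 - 7*sqrt(2)*x/2 + 39*x/2 + 21/2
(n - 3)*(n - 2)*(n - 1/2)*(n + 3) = n^4 - 5*n^3/2 - 8*n^2 + 45*n/2 - 9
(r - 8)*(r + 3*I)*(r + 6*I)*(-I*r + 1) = -I*r^4 + 10*r^3 + 8*I*r^3 - 80*r^2 + 27*I*r^2 - 18*r - 216*I*r + 144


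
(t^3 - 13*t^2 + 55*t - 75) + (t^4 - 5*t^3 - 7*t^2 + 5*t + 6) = t^4 - 4*t^3 - 20*t^2 + 60*t - 69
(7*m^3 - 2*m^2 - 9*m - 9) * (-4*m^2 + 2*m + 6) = -28*m^5 + 22*m^4 + 74*m^3 + 6*m^2 - 72*m - 54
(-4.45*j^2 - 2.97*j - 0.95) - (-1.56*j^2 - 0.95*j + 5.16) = -2.89*j^2 - 2.02*j - 6.11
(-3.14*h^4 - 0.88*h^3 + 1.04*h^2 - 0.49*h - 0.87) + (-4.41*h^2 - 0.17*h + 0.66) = -3.14*h^4 - 0.88*h^3 - 3.37*h^2 - 0.66*h - 0.21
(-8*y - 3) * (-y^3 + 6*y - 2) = 8*y^4 + 3*y^3 - 48*y^2 - 2*y + 6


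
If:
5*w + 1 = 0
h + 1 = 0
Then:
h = -1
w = -1/5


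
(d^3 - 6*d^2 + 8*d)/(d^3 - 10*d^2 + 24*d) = (d - 2)/(d - 6)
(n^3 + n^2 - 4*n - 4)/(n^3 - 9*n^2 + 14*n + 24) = (n^2 - 4)/(n^2 - 10*n + 24)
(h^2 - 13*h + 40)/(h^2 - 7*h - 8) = (h - 5)/(h + 1)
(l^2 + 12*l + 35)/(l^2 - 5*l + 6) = (l^2 + 12*l + 35)/(l^2 - 5*l + 6)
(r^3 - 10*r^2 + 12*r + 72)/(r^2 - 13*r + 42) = (r^2 - 4*r - 12)/(r - 7)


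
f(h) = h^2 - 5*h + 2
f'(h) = 2*h - 5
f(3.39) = -3.46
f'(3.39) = 1.78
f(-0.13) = 2.67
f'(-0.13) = -5.26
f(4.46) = -0.41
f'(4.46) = 3.92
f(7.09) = 16.82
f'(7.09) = 9.18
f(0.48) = -0.17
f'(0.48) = -4.04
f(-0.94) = 7.58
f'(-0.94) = -6.88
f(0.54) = -0.41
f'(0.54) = -3.92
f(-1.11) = 8.78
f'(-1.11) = -7.22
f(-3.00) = 26.00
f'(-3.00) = -11.00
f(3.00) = -4.00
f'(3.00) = 1.00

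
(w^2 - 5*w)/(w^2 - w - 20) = w/(w + 4)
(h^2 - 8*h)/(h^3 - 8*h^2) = 1/h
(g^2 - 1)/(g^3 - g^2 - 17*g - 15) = (g - 1)/(g^2 - 2*g - 15)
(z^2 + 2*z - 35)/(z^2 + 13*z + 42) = (z - 5)/(z + 6)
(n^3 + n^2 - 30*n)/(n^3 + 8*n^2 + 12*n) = (n - 5)/(n + 2)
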